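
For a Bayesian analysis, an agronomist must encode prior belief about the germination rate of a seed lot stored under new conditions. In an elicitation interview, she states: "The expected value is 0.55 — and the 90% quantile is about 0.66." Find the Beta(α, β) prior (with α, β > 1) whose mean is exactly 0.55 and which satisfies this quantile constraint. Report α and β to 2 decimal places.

α ≈ 18.06, β ≈ 14.78

With mean 0.55 fixed, write α = 0.55s, β = 0.45s where s = α+β.
Need P(θ < 0.66) = 0.9 under Beta(0.55s, 0.45s). Normal approximation: (q−m)/√(m(1−m)/s) ≈ z_{0.9} = 1.28, so s ≈ 0.55·0.45·(1.28)²/(0.66−0.55)² = 33.6.
At s = 33.6: P(θ<0.66) ≈ 0.903. Adjusting to match 0.9 gives s ≈ 32.84.
So α = 0.55·32.84 ≈ 18.06, β = 0.45·32.84 ≈ 14.78.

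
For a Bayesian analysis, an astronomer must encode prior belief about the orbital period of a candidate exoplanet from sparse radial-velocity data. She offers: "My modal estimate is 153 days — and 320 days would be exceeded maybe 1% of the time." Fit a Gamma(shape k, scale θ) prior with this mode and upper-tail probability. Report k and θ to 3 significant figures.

k ≈ 9.94, θ ≈ 17.1

Gamma(k,θ) with k>1 has mode (k−1)θ, so θ = 153/(k−1).
Need P(X < 320) = 0.99 with θ tied to k this way. Start at k = 2, θ = 153: P(X<320) ≈ 0.618.
Too low — raise k to concentrate. Iterating converges to k ≈ 9.94.
Then θ = 153/(9.94−1) ≈ 17.1.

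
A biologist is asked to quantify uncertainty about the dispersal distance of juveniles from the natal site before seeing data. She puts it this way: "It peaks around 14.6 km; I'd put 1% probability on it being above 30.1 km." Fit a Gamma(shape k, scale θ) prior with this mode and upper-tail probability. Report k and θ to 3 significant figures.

k ≈ 10.3, θ ≈ 1.57

Gamma(k,θ) with k>1 has mode (k−1)θ, so θ = 14.6/(k−1).
Need P(X < 30.1) = 0.99 with θ tied to k this way. Start at k = 2, θ = 14.6: P(X<30.1) ≈ 0.610.
Too low — raise k to concentrate. Iterating converges to k ≈ 10.3.
Then θ = 14.6/(10.3−1) ≈ 1.57.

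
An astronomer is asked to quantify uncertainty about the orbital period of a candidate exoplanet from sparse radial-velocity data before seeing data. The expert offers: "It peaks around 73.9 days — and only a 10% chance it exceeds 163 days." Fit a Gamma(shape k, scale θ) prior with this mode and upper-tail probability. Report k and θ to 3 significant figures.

Gamma(k,θ) with k>1 has mode (k−1)θ, so θ = 73.9/(k−1).
Need P(X < 163) = 0.9 with θ tied to k this way. Start at k = 2, θ = 73.9: P(X<163) ≈ 0.647.
Too low — raise k to concentrate. Iterating converges to k ≈ 4.07.
Then θ = 73.9/(4.07−1) ≈ 24.

k ≈ 4.07, θ ≈ 24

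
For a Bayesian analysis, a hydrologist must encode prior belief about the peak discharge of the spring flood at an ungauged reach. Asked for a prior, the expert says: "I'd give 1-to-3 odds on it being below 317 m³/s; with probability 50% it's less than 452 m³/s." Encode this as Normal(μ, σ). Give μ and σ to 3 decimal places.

For Normal(μ,σ), the p-quantile is μ + z_p·σ. Here z_{0.25} = -0.6745, z_{0.5} = 0.
So 317 = μ − 0.6745σ and 452 = μ + 0σ.
Subtracting: σ = (452 − 317)/(0 − (-0.6745)) = 200.151.
Then μ = 317 − (-0.6745)·200.151 = 452.000.

μ = 452.000, σ = 200.151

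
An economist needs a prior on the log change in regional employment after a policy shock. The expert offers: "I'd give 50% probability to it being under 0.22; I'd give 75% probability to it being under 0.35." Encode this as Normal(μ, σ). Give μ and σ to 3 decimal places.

The p-quantile of Normal(μ,σ) is μ + z_p·σ, with z_{0.5} = 0 and z_{0.75} = 0.6745.
Eliminate σ: μ = (z₂·x₁ − z₁·x₂)/(z₂ − z₁) = (0.6745·0.22 − (0)·0.35)/0.6745 = 0.220.
Then σ = (x₂ − x₁)/(z₂ − z₁) = (0.35 − 0.22)/0.6745 = 0.193.

μ = 0.220, σ = 0.193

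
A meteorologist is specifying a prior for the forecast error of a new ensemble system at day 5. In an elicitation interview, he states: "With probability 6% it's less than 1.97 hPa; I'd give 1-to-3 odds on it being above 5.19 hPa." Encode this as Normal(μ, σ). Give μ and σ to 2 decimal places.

The p-quantile of Normal(μ,σ) is μ + z_p·σ, with z_{0.06} = -1.555 and z_{0.75} = 0.6745.
Eliminate σ: μ = (z₂·x₁ − z₁·x₂)/(z₂ − z₁) = (0.6745·1.97 − (-1.555)·5.19)/2.229 = 4.22.
Then σ = (x₂ − x₁)/(z₂ − z₁) = (5.19 − 1.97)/2.229 = 1.44.

μ = 4.22, σ = 1.44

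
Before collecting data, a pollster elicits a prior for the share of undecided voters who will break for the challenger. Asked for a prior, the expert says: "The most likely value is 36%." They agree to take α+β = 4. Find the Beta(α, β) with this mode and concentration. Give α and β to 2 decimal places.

For α,β > 1 the Beta mode is (α−1)/(α+β−2). With α+β = 4, the mode is (α−1)/2.
Set (α−1)/2 = 0.36 → α = 1 + 0.36·2 = 1.72.
β = 4 − α = 2.28.

α = 1.72, β = 2.28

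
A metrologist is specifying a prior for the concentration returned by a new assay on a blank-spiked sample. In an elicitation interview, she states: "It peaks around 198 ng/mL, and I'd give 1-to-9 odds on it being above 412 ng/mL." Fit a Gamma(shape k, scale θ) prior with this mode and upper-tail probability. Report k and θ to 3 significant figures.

k ≈ 4.58, θ ≈ 55.4

Gamma(k,θ) with k>1 has mode (k−1)θ, so θ = 198/(k−1).
Need P(X < 412) = 0.9 with θ tied to k this way. Start at k = 2, θ = 198: P(X<412) ≈ 0.615.
Too low — raise k to concentrate. Iterating converges to k ≈ 4.58.
Then θ = 198/(4.58−1) ≈ 55.4.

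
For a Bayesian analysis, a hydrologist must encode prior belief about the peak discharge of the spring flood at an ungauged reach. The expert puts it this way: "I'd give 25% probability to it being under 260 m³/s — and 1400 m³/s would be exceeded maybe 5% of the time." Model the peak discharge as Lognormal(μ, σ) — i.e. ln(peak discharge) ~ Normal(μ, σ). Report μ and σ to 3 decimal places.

μ ≈ 6.050, σ ≈ 0.726

If T ~ Lognormal(μ,σ) then ln T ~ Normal(μ,σ), so the p-quantile of ln T is μ + z_p·σ.
ln(260) = 5.561 and ln(1400) = 7.244; z_{0.25} = -0.6745, z_{0.95} = 1.645.
σ = (7.244 − 5.561)/(1.645 − (-0.6745)) = 0.726.
μ = 5.561 − (-0.6745)·0.726 = 6.050.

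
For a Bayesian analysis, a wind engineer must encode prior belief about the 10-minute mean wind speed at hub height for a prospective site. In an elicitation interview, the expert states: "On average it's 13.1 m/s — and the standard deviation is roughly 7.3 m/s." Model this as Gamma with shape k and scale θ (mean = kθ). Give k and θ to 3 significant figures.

For Gamma(k, scale θ): mean = kθ, variance = kθ², so CV = 1/√k.
CV = SD/mean = 7.3/13.1 = 0.5573, hence k = 1/CV² = 3.22.
Then θ = mean/k = 13.1/3.22 = 4.07.

k ≈ 3.22, θ ≈ 4.07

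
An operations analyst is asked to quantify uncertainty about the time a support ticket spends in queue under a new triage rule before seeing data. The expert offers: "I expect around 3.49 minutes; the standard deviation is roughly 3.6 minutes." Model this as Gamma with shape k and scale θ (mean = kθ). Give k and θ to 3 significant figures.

For Gamma(k, scale θ): mean = kθ, variance = kθ², so CV = 1/√k.
CV = SD/mean = 3.6/3.49 = 1.032, hence k = 1/CV² = 0.94.
Then θ = mean/k = 3.49/0.94 = 3.71.

k ≈ 0.94, θ ≈ 3.71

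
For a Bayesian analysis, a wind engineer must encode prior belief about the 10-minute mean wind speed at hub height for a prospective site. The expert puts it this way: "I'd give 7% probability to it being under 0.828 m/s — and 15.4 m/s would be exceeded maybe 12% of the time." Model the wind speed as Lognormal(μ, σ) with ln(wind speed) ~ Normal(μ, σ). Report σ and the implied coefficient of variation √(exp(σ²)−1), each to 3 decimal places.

If T ~ Lognormal(μ,σ) then ln T ~ Normal(μ,σ), so the p-quantile of ln T is μ + z_p·σ.
ln(0.828) = -0.1887 and ln(15.4) = 2.734; z_{0.07} = -1.476, z_{0.88} = 1.175.
σ = (2.734 − -0.1887)/(1.175 − (-1.476)) = 1.103.
μ = -0.1887 − (-1.476)·1.103 = 1.439.
CV = √(exp(σ²)−1) = √(exp(1.2160)−1) = 1.541.

σ ≈ 1.103, CV ≈ 1.541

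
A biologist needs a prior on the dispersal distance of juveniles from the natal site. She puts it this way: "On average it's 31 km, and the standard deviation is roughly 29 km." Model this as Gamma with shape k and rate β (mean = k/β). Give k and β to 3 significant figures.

k ≈ 1.14, β ≈ 0.0369

For Gamma(k, rate β): mean = k/β, variance = k/β², so CV = 1/√k.
CV = SD/mean = 29/31 = 0.9355, hence k = 1/CV² = 1.14.
Then β = k/mean = 1.14/31 = 0.0369.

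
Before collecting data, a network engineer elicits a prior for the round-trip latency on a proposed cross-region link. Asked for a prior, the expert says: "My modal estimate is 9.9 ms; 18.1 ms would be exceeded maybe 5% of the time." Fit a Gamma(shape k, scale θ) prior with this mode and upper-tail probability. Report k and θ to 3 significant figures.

k ≈ 8.65, θ ≈ 1.29

Gamma(k,θ) with k>1 has mode (k−1)θ, so θ = 9.9/(k−1).
Need P(X < 18.1) = 0.95 with θ tied to k this way. Start at k = 2, θ = 9.9: P(X<18.1) ≈ 0.546.
Too low — raise k to concentrate. Iterating converges to k ≈ 8.65.
Then θ = 9.9/(8.65−1) ≈ 1.29.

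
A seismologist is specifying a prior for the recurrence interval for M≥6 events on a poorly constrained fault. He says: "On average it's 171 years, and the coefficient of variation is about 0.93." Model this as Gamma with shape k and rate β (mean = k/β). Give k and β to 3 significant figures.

For Gamma(k, rate β): mean = k/β, variance = k/β², so CV = 1/√k.
CV = 0.93, hence k = 1/CV² = 1.16.
Then β = k/mean = 1.16/171 = 0.00676.

k ≈ 1.16, β ≈ 0.00676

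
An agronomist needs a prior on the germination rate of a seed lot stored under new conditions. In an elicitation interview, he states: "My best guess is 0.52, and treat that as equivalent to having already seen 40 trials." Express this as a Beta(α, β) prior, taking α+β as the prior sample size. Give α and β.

α = 20.8, β = 19.2

Under the effective-sample-size interpretation, Beta(α, β) has prior mean α/(α+β) and prior sample size α+β.
So α+β = 40 and α/(α+β) = 0.52, giving α = 0.52·40 = 20.8 and β = 40 − 20.8 = 19.2.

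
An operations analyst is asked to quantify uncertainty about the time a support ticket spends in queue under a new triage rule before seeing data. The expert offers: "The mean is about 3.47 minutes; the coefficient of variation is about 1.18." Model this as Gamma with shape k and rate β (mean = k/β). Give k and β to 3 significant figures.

k ≈ 0.718, β ≈ 0.207

For Gamma(k, rate β): mean = k/β, variance = k/β², so CV = 1/√k.
CV = 1.18, hence k = 1/CV² = 0.718.
Then β = k/mean = 0.718/3.47 = 0.207.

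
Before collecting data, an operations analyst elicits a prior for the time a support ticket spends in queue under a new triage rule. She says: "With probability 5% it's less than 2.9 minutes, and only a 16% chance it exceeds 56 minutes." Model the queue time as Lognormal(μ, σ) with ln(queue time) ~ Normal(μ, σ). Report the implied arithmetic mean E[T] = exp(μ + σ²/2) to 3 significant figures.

E[T] ≈ 34.4 minutes

If T ~ Lognormal(μ,σ) then ln T ~ Normal(μ,σ), so the p-quantile of ln T is μ + z_p·σ.
ln(2.9) = 1.065 and ln(56) = 4.025; z_{0.05} = -1.645, z_{0.84} = 0.9945.
σ = (4.025 − 1.065)/(0.9945 − (-1.645)) = 1.122.
μ = 1.065 − (-1.645)·1.122 = 2.910.
E[T] = exp(μ + σ²/2) = exp(2.910 + 0.6292) = 34.4 minutes.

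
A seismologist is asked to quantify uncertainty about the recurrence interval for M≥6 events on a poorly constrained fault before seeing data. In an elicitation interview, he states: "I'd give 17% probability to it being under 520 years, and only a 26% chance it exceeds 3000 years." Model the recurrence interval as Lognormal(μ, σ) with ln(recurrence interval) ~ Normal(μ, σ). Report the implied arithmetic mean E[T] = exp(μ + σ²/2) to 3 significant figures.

E[T] ≈ 2700 years

If T ~ Lognormal(μ,σ) then ln T ~ Normal(μ,σ), so the p-quantile of ln T is μ + z_p·σ.
ln(520) = 6.254 and ln(3000) = 8.006; z_{0.17} = -0.9542, z_{0.74} = 0.6433.
σ = (8.006 − 6.254)/(0.6433 − (-0.9542)) = 1.097.
μ = 6.254 − (-0.9542)·1.097 = 7.301.
E[T] = exp(μ + σ²/2) = exp(7.301 + 0.6018) = 2700 years.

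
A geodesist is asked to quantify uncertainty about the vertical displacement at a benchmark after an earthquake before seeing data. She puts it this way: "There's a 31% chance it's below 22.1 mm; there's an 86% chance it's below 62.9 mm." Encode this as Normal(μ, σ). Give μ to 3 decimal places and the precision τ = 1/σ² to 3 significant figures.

μ = 34.935, τ = 0.00149

The p-quantile of Normal(μ,σ) is μ + z_p·σ, with z_{0.31} = -0.4959 and z_{0.86} = 1.08.
Eliminate σ: μ = (z₂·x₁ − z₁·x₂)/(z₂ − z₁) = (1.08·22.1 − (-0.4959)·62.9)/1.576 = 34.935.
Then σ = (x₂ − x₁)/(z₂ − z₁) = (62.9 − 22.1)/1.576 = 25.886.
Precision τ = 1/σ² = 1/25.89² = 0.00149.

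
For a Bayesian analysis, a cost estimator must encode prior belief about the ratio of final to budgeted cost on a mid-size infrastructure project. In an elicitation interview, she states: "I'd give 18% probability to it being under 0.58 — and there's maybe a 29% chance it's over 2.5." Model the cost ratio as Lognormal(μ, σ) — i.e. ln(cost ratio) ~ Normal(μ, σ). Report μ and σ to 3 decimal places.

μ ≈ 0.366, σ ≈ 0.995

If T ~ Lognormal(μ,σ) then ln T ~ Normal(μ,σ), so the p-quantile of ln T is μ + z_p·σ.
ln(0.58) = -0.5447 and ln(2.5) = 0.9163; z_{0.18} = -0.9154, z_{0.71} = 0.5534.
σ = (0.9163 − -0.5447)/(0.5534 − (-0.9154)) = 0.995.
μ = -0.5447 − (-0.9154)·0.995 = 0.366.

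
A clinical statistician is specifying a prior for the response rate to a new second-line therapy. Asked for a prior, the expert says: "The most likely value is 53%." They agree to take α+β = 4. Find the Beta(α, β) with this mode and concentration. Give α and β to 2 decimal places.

α = 2.06, β = 1.94

For α,β > 1 the Beta mode is (α−1)/(α+β−2). With α+β = 4, the mode is (α−1)/2.
Set (α−1)/2 = 0.53 → α = 1 + 0.53·2 = 2.06.
β = 4 − α = 1.94.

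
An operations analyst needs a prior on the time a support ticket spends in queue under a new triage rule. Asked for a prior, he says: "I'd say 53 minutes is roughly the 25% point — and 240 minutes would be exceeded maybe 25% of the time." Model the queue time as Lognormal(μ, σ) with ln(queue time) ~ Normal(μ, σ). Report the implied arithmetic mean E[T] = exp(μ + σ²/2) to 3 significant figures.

If T ~ Lognormal(μ,σ) then ln T ~ Normal(μ,σ), so the p-quantile of ln T is μ + z_p·σ.
ln(53) = 3.97 and ln(240) = 5.481; z_{0.25} = -0.6745, z_{0.75} = 0.6745.
σ = (5.481 − 3.97)/(0.6745 − (-0.6745)) = 1.120.
μ = 3.97 − (-0.6745)·1.120 = 4.725.
E[T] = exp(μ + σ²/2) = exp(4.725 + 0.6268) = 211 minutes.

E[T] ≈ 211 minutes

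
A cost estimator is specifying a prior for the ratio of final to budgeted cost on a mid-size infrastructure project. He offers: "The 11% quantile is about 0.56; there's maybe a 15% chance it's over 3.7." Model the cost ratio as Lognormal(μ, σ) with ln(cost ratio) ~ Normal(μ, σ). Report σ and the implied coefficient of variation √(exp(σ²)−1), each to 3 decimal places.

If T ~ Lognormal(μ,σ) then ln T ~ Normal(μ,σ), so the p-quantile of ln T is μ + z_p·σ.
ln(0.56) = -0.5798 and ln(3.7) = 1.308; z_{0.11} = -1.227, z_{0.85} = 1.036.
σ = (1.308 − -0.5798)/(1.036 − (-1.227)) = 0.834.
μ = -0.5798 − (-1.227)·0.834 = 0.444.
CV = √(exp(σ²)−1) = √(exp(0.6962)−1) = 1.003.

σ ≈ 0.834, CV ≈ 1.003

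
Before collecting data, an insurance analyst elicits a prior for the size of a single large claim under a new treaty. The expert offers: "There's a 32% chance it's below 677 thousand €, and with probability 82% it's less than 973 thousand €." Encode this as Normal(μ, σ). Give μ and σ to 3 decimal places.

μ = 777.096, σ = 214.018

The p-quantile of Normal(μ,σ) is μ + z_p·σ, with z_{0.32} = -0.4677 and z_{0.82} = 0.9154.
Eliminate σ: μ = (z₂·x₁ − z₁·x₂)/(z₂ − z₁) = (0.9154·677 − (-0.4677)·973)/1.383 = 777.096.
Then σ = (x₂ − x₁)/(z₂ − z₁) = (973 − 677)/1.383 = 214.018.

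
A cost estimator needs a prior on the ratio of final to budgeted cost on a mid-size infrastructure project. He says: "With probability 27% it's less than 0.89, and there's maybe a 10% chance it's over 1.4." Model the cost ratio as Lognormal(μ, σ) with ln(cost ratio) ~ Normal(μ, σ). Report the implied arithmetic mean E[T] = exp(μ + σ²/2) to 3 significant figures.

E[T] ≈ 1.06

If T ~ Lognormal(μ,σ) then ln T ~ Normal(μ,σ), so the p-quantile of ln T is μ + z_p·σ.
ln(0.89) = -0.1165 and ln(1.4) = 0.3365; z_{0.27} = -0.6128, z_{0.9} = 1.282.
σ = (0.3365 − -0.1165)/(1.282 − (-0.6128)) = 0.239.
μ = -0.1165 − (-0.6128)·0.239 = 0.030.
E[T] = exp(μ + σ²/2) = exp(0.030 + 0.0286) = 1.06.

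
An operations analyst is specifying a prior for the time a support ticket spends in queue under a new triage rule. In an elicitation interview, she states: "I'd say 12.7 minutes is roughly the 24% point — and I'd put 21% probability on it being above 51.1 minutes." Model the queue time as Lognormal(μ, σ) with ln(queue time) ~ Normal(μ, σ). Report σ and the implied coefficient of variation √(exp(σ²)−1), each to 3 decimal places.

If T ~ Lognormal(μ,σ) then ln T ~ Normal(μ,σ), so the p-quantile of ln T is μ + z_p·σ.
ln(12.7) = 2.542 and ln(51.1) = 3.934; z_{0.24} = -0.7063, z_{0.79} = 0.8064.
σ = (3.934 − 2.542)/(0.8064 − (-0.7063)) = 0.920.
μ = 2.542 − (-0.7063)·0.920 = 3.192.
CV = √(exp(σ²)−1) = √(exp(0.8470)−1) = 1.154.

σ ≈ 0.920, CV ≈ 1.154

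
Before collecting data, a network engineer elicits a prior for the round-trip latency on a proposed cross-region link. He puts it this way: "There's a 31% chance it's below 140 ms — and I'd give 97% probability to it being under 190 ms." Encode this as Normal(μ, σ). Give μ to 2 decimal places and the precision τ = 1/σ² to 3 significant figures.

The p-quantile of Normal(μ,σ) is μ + z_p·σ, with z_{0.31} = -0.4959 and z_{0.97} = 1.881.
Eliminate σ: μ = (z₂·x₁ − z₁·x₂)/(z₂ − z₁) = (1.881·140 − (-0.4959)·190)/2.377 = 150.43.
Then σ = (x₂ − x₁)/(z₂ − z₁) = (190 − 140)/2.377 = 21.04.
Precision τ = 1/σ² = 1/21.04² = 0.00226.

μ = 150.43, τ = 0.00226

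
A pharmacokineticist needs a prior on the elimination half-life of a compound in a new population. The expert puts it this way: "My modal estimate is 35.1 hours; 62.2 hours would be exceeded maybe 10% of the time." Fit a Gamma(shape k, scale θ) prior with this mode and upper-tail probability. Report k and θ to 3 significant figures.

Gamma(k,θ) with k>1 has mode (k−1)θ, so θ = 35.1/(k−1).
Need P(X < 62.2) = 0.9 with θ tied to k this way. Start at k = 2, θ = 35.1: P(X<62.2) ≈ 0.529.
Too low — raise k to concentrate. Iterating converges to k ≈ 6.81.
Then θ = 35.1/(6.81−1) ≈ 6.04.

k ≈ 6.81, θ ≈ 6.04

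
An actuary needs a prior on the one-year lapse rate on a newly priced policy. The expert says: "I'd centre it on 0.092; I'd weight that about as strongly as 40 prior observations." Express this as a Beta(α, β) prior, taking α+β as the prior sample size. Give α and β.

α = 3.68, β = 36.32

Under the effective-sample-size interpretation, Beta(α, β) has prior mean α/(α+β) and prior sample size α+β.
So α+β = 40 and α/(α+β) = 0.092, giving α = 0.092·40 = 3.68 and β = 40 − 3.68 = 36.32.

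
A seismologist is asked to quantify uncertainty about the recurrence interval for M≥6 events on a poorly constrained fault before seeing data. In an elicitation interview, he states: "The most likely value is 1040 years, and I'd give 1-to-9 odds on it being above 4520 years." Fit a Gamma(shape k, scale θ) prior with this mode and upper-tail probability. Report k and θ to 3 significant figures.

Gamma(k,θ) with k>1 has mode (k−1)θ, so θ = 1040/(k−1).
Need P(X < 4520) = 0.9 with θ tied to k this way. Start at k = 2, θ = 1040: P(X<4520) ≈ 0.931.
Too high — lower k to spread out. Iterating converges to k ≈ 1.84.
Then θ = 1040/(1.84−1) ≈ 1240.

k ≈ 1.84, θ ≈ 1240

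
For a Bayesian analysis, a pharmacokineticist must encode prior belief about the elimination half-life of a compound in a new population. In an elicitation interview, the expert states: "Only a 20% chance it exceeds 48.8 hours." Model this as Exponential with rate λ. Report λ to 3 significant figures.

λ ≈ 0.033

P(T > 48.8) = e^(−λ·48.8) = 0.2, so λ = −ln(0.2)/48.8 = 0.033.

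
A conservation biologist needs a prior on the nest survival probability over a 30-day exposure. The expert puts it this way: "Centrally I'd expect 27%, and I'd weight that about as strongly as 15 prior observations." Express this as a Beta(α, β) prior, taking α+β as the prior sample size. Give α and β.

Under the effective-sample-size interpretation, Beta(α, β) has prior mean α/(α+β) and prior sample size α+β.
So α+β = 15 and α/(α+β) = 0.27, giving α = 0.27·15 = 4.05 and β = 15 − 4.05 = 10.95.

α = 4.05, β = 10.95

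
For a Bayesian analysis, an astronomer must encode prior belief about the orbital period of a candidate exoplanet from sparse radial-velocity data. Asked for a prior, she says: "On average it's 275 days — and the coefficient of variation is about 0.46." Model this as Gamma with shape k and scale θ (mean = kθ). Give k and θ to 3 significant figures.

For Gamma(k, scale θ): mean = kθ, variance = kθ², so CV = 1/√k.
CV = 0.46, hence k = 1/CV² = 4.73.
Then θ = mean/k = 275/4.73 = 58.2.

k ≈ 4.73, θ ≈ 58.2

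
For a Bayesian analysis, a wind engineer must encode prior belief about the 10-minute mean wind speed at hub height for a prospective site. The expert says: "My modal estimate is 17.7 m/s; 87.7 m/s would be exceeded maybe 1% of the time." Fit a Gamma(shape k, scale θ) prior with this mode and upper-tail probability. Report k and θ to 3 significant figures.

Gamma(k,θ) with k>1 has mode (k−1)θ, so θ = 17.7/(k−1).
Need P(X < 87.7) = 0.99 with θ tied to k this way. Start at k = 2, θ = 17.7: P(X<87.7) ≈ 0.958.
Too low — raise k to concentrate. Iterating converges to k ≈ 2.53.
Then θ = 17.7/(2.53−1) ≈ 11.5.

k ≈ 2.53, θ ≈ 11.5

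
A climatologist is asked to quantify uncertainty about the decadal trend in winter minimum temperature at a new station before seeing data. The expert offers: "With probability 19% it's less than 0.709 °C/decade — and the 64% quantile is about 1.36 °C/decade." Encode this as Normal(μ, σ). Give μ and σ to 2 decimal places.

For Normal(μ,σ), the p-quantile is μ + z_p·σ. Here z_{0.19} = -0.8779, z_{0.64} = 0.3585.
So 0.709 = μ − 0.8779σ and 1.36 = μ + 0.3585σ.
Subtracting: σ = (1.36 − 0.709)/(0.3585 − (-0.8779)) = 0.53.
Then μ = 0.709 − (-0.8779)·0.53 = 1.17.

μ = 1.17, σ = 0.53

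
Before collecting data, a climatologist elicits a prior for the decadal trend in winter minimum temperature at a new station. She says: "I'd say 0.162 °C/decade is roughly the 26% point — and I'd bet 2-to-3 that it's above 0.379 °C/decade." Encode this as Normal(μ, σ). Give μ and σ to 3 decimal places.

The p-quantile of Normal(μ,σ) is μ + z_p·σ, with z_{0.26} = -0.6433 and z_{0.6} = 0.2533.
Eliminate σ: μ = (z₂·x₁ − z₁·x₂)/(z₂ − z₁) = (0.2533·0.162 − (-0.6433)·0.379)/0.8967 = 0.318.
Then σ = (x₂ − x₁)/(z₂ − z₁) = (0.379 − 0.162)/0.8967 = 0.242.

μ = 0.318, σ = 0.242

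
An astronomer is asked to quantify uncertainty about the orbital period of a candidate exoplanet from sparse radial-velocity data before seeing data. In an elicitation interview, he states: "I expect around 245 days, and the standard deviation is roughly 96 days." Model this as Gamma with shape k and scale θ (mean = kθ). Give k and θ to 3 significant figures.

For Gamma(k, scale θ): mean = kθ, variance = kθ², so CV = 1/√k.
CV = SD/mean = 96/245 = 0.3918, hence k = 1/CV² = 6.51.
Then θ = mean/k = 245/6.51 = 37.6.

k ≈ 6.51, θ ≈ 37.6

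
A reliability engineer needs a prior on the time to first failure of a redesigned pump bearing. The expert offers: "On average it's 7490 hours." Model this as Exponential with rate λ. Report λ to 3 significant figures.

Exponential mean = 1/λ, so λ = 1/7490.0 = 0.000134.

λ ≈ 0.000134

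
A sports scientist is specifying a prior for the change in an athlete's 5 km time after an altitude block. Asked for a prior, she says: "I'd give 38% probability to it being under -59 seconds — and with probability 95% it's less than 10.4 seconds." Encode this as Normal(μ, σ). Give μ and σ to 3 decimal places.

For Normal(μ,σ), the p-quantile is μ + z_p·σ. Here z_{0.38} = -0.3055, z_{0.95} = 1.645.
So -59 = μ − 0.3055σ and 10.4 = μ + 1.645σ.
Subtracting: σ = (10.4 − -59)/(1.645 − (-0.3055)) = 35.584.
Then μ = -59 − (-0.3055)·35.584 = -48.130.

μ = -48.130, σ = 35.584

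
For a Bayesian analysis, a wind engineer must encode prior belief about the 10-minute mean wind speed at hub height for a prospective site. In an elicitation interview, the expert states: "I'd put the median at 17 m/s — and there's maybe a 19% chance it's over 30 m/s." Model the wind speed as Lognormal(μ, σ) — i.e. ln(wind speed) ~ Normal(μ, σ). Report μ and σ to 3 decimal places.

μ ≈ 2.833, σ ≈ 0.647

If T ~ Lognormal(μ,σ) then ln T ~ Normal(μ,σ), so the p-quantile of ln T is μ + z_p·σ.
ln(17) = 2.833 and ln(30) = 3.401; z_{0.5} = 0, z_{0.81} = 0.8779.
σ = (3.401 − 2.833)/(0.8779 − (0)) = 0.647.
μ = 2.833 − (0)·0.647 = 2.833.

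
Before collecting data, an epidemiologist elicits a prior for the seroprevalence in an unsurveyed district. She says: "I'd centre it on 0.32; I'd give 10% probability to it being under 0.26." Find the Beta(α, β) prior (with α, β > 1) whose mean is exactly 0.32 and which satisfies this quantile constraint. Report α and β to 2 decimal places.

α ≈ 30.76, β ≈ 65.37

With mean 0.32 fixed, write α = 0.32s, β = 0.68s where s = α+β.
Need P(θ < 0.26) = 0.1 under Beta(0.32s, 0.68s). Normal approximation: (q−m)/√(m(1−m)/s) ≈ z_{0.1} = -1.28, so s ≈ 0.32·0.68·(-1.28)²/(0.26−0.32)² = 99.3.
At s = 99.3: P(θ<0.26) ≈ 0.096. Adjusting to match 0.1 gives s ≈ 96.13.
So α = 0.32·96.13 ≈ 30.76, β = 0.68·96.13 ≈ 65.37.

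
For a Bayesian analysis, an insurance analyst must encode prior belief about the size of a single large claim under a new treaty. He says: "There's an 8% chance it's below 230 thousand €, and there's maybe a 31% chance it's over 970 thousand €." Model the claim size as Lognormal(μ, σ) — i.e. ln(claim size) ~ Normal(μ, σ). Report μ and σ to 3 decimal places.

μ ≈ 6.502, σ ≈ 0.757

If T ~ Lognormal(μ,σ) then ln T ~ Normal(μ,σ), so the p-quantile of ln T is μ + z_p·σ.
ln(230) = 5.438 and ln(970) = 6.877; z_{0.08} = -1.405, z_{0.69} = 0.4959.
σ = (6.877 − 5.438)/(0.4959 − (-1.405)) = 0.757.
μ = 5.438 − (-1.405)·0.757 = 6.502.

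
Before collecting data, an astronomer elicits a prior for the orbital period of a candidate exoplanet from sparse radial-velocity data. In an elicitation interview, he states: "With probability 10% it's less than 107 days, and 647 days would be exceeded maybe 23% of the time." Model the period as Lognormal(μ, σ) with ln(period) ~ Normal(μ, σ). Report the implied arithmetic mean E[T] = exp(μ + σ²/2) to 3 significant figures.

E[T] ≈ 498 days

If T ~ Lognormal(μ,σ) then ln T ~ Normal(μ,σ), so the p-quantile of ln T is μ + z_p·σ.
ln(107) = 4.673 and ln(647) = 6.472; z_{0.1} = -1.282, z_{0.77} = 0.7388.
σ = (6.472 − 4.673)/(0.7388 − (-1.282)) = 0.891.
μ = 4.673 − (-1.282)·0.891 = 5.814.
E[T] = exp(μ + σ²/2) = exp(5.814 + 0.3967) = 498 days.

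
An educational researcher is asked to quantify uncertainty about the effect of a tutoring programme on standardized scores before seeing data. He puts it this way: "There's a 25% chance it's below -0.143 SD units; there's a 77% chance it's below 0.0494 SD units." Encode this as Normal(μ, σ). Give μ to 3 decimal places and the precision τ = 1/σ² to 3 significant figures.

μ = -0.051, τ = 54

For Normal(μ,σ), the p-quantile is μ + z_p·σ. Here z_{0.25} = -0.6745, z_{0.77} = 0.7388.
So -0.143 = μ − 0.6745σ and 0.0494 = μ + 0.7388σ.
Subtracting: σ = (0.0494 − -0.143)/(0.7388 − (-0.6745)) = 0.136.
Then μ = -0.143 − (-0.6745)·0.136 = -0.051.
Precision τ = 1/σ² = 1/0.1361² = 54.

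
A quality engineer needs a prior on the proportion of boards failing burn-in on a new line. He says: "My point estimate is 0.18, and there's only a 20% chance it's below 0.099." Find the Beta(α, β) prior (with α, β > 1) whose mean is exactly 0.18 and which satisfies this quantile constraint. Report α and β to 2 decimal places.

α ≈ 2.96, β ≈ 13.47

With mean 0.18 fixed, write α = 0.18s, β = 0.82s where s = α+β.
Need P(θ < 0.099) = 0.2 under Beta(0.18s, 0.82s). Normal approximation: (q−m)/√(m(1−m)/s) ≈ z_{0.2} = -0.842, so s ≈ 0.18·0.82·(-0.842)²/(0.099−0.18)² = 15.9.
At s = 15.9: P(θ<0.099) ≈ 0.205. Adjusting to match 0.2 gives s ≈ 16.43.
So α = 0.18·16.43 ≈ 2.96, β = 0.82·16.43 ≈ 13.47.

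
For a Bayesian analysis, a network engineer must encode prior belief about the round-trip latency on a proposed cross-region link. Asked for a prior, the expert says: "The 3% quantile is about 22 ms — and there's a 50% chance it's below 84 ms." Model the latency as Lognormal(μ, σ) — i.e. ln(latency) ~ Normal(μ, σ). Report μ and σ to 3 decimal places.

μ ≈ 4.431, σ ≈ 0.712

If T ~ Lognormal(μ,σ) then ln T ~ Normal(μ,σ), so the p-quantile of ln T is μ + z_p·σ.
ln(22) = 3.091 and ln(84) = 4.431; z_{0.03} = -1.881, z_{0.5} = 0.
σ = (4.431 − 3.091)/(0 − (-1.881)) = 0.712.
μ = 3.091 − (-1.881)·0.712 = 4.431.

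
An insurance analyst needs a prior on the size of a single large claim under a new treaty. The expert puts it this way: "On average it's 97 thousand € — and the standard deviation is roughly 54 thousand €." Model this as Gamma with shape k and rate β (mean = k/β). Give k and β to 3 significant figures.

For Gamma(k, rate β): mean = k/β, variance = k/β², so CV = 1/√k.
CV = SD/mean = 54/97 = 0.5567, hence k = 1/CV² = 3.23.
Then β = k/mean = 3.23/97 = 0.0333.

k ≈ 3.23, β ≈ 0.0333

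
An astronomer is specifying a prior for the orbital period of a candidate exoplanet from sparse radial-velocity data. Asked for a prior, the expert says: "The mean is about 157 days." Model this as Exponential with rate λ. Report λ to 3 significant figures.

Exponential mean = 1/λ, so λ = 1/157.0 = 0.00637.

λ ≈ 0.00637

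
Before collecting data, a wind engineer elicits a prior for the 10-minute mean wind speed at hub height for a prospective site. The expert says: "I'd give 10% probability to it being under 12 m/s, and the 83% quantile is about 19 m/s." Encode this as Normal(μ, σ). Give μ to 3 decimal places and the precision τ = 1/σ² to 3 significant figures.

μ = 16.013, τ = 0.102

For Normal(μ,σ), the p-quantile is μ + z_p·σ. Here z_{0.1} = -1.282, z_{0.83} = 0.9542.
So 12 = μ − 1.282σ and 19 = μ + 0.9542σ.
Subtracting: σ = (19 − 12)/(0.9542 − (-1.282)) = 3.131.
Then μ = 12 − (-1.282)·3.131 = 16.013.
Precision τ = 1/σ² = 1/3.131² = 0.102.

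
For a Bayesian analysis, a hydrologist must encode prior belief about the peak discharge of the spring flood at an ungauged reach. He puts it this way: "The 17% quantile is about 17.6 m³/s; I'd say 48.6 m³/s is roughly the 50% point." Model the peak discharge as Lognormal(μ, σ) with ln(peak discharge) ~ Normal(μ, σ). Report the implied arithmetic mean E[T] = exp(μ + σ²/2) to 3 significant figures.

If T ~ Lognormal(μ,σ) then ln T ~ Normal(μ,σ), so the p-quantile of ln T is μ + z_p·σ.
ln(17.6) = 2.868 and ln(48.6) = 3.884; z_{0.17} = -0.9542, z_{0.5} = 0.
σ = (3.884 − 2.868)/(0 − (-0.9542)) = 1.065.
μ = 2.868 − (-0.9542)·1.065 = 3.884.
E[T] = exp(μ + σ²/2) = exp(3.884 + 0.5666) = 85.6 m³/s.

E[T] ≈ 85.6 m³/s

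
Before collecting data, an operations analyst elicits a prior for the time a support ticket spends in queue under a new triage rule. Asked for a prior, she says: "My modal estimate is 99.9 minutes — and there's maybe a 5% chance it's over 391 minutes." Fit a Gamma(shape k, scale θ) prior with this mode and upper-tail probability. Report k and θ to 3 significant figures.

Gamma(k,θ) with k>1 has mode (k−1)θ, so θ = 99.9/(k−1).
Need P(X < 391) = 0.95 with θ tied to k this way. Start at k = 2, θ = 99.9: P(X<391) ≈ 0.902.
Too low — raise k to concentrate. Iterating converges to k ≈ 2.36.
Then θ = 99.9/(2.36−1) ≈ 73.6.

k ≈ 2.36, θ ≈ 73.6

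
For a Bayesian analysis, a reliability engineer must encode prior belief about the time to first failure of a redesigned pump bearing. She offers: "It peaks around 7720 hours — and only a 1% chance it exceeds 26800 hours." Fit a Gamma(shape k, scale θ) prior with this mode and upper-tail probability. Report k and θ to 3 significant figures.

Gamma(k,θ) with k>1 has mode (k−1)θ, so θ = 7720/(k−1).
Need P(X < 26800) = 0.99 with θ tied to k this way. Start at k = 2, θ = 7720: P(X<26800) ≈ 0.861.
Too low — raise k to concentrate. Iterating converges to k ≈ 3.8.
Then θ = 7720/(3.8−1) ≈ 2750.

k ≈ 3.8, θ ≈ 2750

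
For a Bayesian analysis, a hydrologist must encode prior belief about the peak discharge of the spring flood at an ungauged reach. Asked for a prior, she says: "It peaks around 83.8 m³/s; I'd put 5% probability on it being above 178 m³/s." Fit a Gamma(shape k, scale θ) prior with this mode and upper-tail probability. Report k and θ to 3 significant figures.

k ≈ 5.86, θ ≈ 17.2

Gamma(k,θ) with k>1 has mode (k−1)θ, so θ = 83.8/(k−1).
Need P(X < 178) = 0.95 with θ tied to k this way. Start at k = 2, θ = 83.8: P(X<178) ≈ 0.627.
Too low — raise k to concentrate. Iterating converges to k ≈ 5.86.
Then θ = 83.8/(5.86−1) ≈ 17.2.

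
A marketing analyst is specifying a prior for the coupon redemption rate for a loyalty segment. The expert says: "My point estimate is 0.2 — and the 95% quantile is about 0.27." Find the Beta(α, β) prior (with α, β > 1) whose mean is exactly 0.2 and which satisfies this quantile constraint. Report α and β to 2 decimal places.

α ≈ 19.32, β ≈ 77.30

With mean 0.2 fixed, write α = 0.2s, β = 0.8s where s = α+β.
Need P(θ < 0.27) = 0.95 under Beta(0.2s, 0.8s). Normal approximation: (q−m)/√(m(1−m)/s) ≈ z_{0.95} = 1.64, so s ≈ 0.2·0.8·(1.64)²/(0.27−0.2)² = 88.3.
At s = 88.3: P(θ<0.27) ≈ 0.943. Adjusting to match 0.95 gives s ≈ 96.62.
So α = 0.2·96.62 ≈ 19.32, β = 0.8·96.62 ≈ 77.30.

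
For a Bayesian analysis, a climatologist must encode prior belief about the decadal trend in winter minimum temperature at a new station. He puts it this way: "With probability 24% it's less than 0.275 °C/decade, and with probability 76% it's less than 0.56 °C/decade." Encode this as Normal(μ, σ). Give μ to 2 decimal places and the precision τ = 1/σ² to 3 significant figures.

For Normal(μ,σ), the p-quantile is μ + z_p·σ. Here z_{0.24} = -0.7063, z_{0.76} = 0.7063.
So 0.275 = μ − 0.7063σ and 0.56 = μ + 0.7063σ.
Subtracting: σ = (0.56 − 0.275)/(0.7063 − (-0.7063)) = 0.20.
Then μ = 0.275 − (-0.7063)·0.20 = 0.42.
Precision τ = 1/σ² = 1/0.2018² = 24.6.

μ = 0.42, τ = 24.6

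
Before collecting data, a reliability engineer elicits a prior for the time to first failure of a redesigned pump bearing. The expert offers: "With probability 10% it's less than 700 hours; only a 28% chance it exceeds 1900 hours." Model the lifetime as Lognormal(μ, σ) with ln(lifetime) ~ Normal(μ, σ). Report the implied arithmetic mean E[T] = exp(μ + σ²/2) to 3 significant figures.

If T ~ Lognormal(μ,σ) then ln T ~ Normal(μ,σ), so the p-quantile of ln T is μ + z_p·σ.
ln(700) = 6.551 and ln(1900) = 7.55; z_{0.1} = -1.282, z_{0.72} = 0.5828.
σ = (7.55 − 6.551)/(0.5828 − (-1.282)) = 0.536.
μ = 6.551 − (-1.282)·0.536 = 7.237.
E[T] = exp(μ + σ²/2) = exp(7.237 + 0.1434) = 1600 hours.

E[T] ≈ 1600 hours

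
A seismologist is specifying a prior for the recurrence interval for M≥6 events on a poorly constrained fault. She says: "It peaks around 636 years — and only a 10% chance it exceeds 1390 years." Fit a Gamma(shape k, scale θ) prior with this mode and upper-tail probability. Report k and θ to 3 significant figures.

Gamma(k,θ) with k>1 has mode (k−1)θ, so θ = 636/(k−1).
Need P(X < 1390) = 0.9 with θ tied to k this way. Start at k = 2, θ = 636: P(X<1390) ≈ 0.642.
Too low — raise k to concentrate. Iterating converges to k ≈ 4.15.
Then θ = 636/(4.15−1) ≈ 202.

k ≈ 4.15, θ ≈ 202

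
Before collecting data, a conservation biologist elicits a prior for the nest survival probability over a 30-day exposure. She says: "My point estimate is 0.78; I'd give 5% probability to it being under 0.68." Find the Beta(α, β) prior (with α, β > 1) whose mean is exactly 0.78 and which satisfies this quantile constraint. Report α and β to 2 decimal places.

α ≈ 40.17, β ≈ 11.33

With mean 0.78 fixed, write α = 0.78s, β = 0.22s where s = α+β.
Need P(θ < 0.68) = 0.05 under Beta(0.78s, 0.22s). Normal approximation: (q−m)/√(m(1−m)/s) ≈ z_{0.05} = -1.64, so s ≈ 0.78·0.22·(-1.64)²/(0.68−0.78)² = 46.4.
At s = 46.4: P(θ<0.68) ≈ 0.059. Adjusting to match 0.05 gives s ≈ 51.49.
So α = 0.78·51.49 ≈ 40.17, β = 0.22·51.49 ≈ 11.33.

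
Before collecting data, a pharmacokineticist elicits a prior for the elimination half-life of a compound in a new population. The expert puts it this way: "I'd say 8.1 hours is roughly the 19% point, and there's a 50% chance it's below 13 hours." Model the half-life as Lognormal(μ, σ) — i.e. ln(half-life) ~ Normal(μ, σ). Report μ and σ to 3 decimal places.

If T ~ Lognormal(μ,σ) then ln T ~ Normal(μ,σ), so the p-quantile of ln T is μ + z_p·σ.
ln(8.1) = 2.092 and ln(13) = 2.565; z_{0.19} = -0.8779, z_{0.5} = 0.
σ = (2.565 − 2.092)/(0 − (-0.8779)) = 0.539.
μ = 2.092 − (-0.8779)·0.539 = 2.565.

μ ≈ 2.565, σ ≈ 0.539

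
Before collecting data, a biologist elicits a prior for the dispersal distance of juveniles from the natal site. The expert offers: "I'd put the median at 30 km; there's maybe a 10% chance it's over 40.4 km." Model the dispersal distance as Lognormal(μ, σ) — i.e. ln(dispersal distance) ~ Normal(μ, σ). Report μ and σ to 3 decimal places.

μ ≈ 3.401, σ ≈ 0.232

If T ~ Lognormal(μ,σ) then ln T ~ Normal(μ,σ), so the p-quantile of ln T is μ + z_p·σ.
ln(30) = 3.401 and ln(40.4) = 3.699; z_{0.5} = 0, z_{0.9} = 1.282.
σ = (3.699 − 3.401)/(1.282 − (0)) = 0.232.
μ = 3.401 − (0)·0.232 = 3.401.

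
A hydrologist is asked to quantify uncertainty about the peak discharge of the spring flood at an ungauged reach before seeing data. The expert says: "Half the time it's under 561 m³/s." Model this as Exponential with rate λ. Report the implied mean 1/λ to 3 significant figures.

mean ≈ 809 m³/s

Exponential median = ln 2 / λ, so λ = ln 2 / 561.0 = 0.00124.
Mean = 1/λ = 809 m³/s.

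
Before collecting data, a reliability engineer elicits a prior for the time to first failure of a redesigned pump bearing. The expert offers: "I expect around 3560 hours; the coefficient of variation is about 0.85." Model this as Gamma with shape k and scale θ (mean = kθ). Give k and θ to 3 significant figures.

k ≈ 1.38, θ ≈ 2570

For Gamma(k, scale θ): mean = kθ, variance = kθ², so CV = 1/√k.
CV = 0.85, hence k = 1/CV² = 1.38.
Then θ = mean/k = 3560/1.38 = 2570.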